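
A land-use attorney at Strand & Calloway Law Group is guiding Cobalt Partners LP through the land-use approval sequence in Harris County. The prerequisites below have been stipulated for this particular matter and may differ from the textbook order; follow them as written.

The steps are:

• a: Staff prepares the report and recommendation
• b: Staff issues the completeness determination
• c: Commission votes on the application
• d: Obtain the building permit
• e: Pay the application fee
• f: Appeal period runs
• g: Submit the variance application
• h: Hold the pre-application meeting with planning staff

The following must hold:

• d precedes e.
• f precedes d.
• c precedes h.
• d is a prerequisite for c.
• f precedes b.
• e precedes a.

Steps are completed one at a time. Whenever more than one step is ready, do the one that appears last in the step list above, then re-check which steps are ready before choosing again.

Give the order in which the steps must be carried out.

g and f have no prerequisites; g is listed later, so g is first.
Next only f has its prerequisites met → f.
d and b are both available; d is listed later → d.
e and c now also ready, so the ready set is {e, c, b}; e is listed later → e.
a now also ready, so the ready set is {c, b, a}; c is listed later → c.
Now h, b and a have their prerequisites met. h is listed later, so h next.
Now b and a have their prerequisites met. b is listed later, so b next.
a needed e, now all done → a.

g → f → d → e → c → h → b → a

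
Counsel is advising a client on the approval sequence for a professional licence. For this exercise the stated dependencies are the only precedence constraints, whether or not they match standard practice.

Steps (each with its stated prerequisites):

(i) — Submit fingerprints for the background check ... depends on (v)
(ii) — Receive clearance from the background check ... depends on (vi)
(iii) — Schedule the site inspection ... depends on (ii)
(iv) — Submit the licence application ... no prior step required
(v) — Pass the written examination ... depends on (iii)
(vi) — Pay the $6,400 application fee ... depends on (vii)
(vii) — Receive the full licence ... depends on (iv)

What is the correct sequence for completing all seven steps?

(iv) → (vii) → (vi) → (ii) → (iii) → (v) → (i)

(iv) has no prerequisites → (iv) first.
Next only (vii) has its prerequisites met → (vii).
Next only (vi) has its prerequisites met → (vi).
That leaves (ii) as the only ready step → (ii).
Next only (iii) has its prerequisites met → (iii).
That leaves (v) as the only ready step → (v).
That leaves (i) as the only ready step → (i).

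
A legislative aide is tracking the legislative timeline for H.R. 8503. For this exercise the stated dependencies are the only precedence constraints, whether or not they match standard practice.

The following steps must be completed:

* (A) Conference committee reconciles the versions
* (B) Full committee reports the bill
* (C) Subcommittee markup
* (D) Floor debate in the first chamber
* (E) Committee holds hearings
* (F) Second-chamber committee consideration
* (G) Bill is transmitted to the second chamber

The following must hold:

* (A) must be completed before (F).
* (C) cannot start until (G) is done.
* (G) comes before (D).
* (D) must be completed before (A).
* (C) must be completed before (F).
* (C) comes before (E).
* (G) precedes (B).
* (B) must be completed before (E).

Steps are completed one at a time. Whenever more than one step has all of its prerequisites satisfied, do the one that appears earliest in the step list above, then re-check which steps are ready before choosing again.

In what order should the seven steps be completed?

Only (G) has no prerequisites, so it is first.
(B), (C) and (D) are all available; (B) is listed earlier → (B).
Ready: (C) and (D). (C) is listed earlier → (C).
Ready: (D) and (E). (D) is listed earlier → (D).
(A) now also ready, so the ready set is {(A), (E)}; (A) is listed earlier → (A).
(F) now also ready, so the ready set is {(E), (F)}; (E) is listed earlier → (E).
(F) is the only step now ready → (F).

(G) (B) (C) (D) (A) (E) (F)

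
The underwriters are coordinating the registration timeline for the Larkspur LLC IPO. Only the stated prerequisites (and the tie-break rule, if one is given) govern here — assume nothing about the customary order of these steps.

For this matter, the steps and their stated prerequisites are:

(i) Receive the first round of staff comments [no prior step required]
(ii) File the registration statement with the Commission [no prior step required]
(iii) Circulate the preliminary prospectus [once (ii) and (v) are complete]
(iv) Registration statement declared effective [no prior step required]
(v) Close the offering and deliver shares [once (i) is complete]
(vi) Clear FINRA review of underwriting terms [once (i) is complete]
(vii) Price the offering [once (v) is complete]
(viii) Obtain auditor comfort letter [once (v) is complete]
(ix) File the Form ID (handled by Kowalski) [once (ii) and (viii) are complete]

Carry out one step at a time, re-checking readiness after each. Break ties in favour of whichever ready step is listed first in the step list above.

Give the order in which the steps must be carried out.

(i) → (ii) → (iv) → (v) → (iii) → (vi) → (vii) → (viii) → (ix)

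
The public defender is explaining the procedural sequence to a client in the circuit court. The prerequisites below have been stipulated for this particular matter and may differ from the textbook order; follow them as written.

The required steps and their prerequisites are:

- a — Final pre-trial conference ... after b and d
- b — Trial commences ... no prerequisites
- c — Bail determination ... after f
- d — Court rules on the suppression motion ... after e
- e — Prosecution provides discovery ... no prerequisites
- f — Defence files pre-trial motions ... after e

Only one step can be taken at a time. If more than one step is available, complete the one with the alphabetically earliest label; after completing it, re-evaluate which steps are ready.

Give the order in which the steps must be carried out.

b and e have no prerequisites; b has the earlier label, so b is first.
e is the only step now ready → e.
d and f are both available; d has the earlier label → d.
Now a and f have their prerequisites met. a has the earlier label, so a next.
f needed e, now all done → f.
That leaves c as the only ready step → c.

b, e, d, a, f, c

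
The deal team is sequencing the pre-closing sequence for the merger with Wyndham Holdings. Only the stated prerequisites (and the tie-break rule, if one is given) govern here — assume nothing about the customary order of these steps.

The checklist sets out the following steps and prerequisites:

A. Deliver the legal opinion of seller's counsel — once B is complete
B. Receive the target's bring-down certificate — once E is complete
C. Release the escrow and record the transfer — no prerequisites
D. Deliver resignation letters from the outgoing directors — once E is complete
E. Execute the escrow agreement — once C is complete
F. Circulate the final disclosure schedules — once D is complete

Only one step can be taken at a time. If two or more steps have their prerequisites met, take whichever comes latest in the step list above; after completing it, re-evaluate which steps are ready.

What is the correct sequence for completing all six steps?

C → E → D → F → B → A

Only C has no prerequisites, so it is first.
E is the only step now ready → E.
D and B are both available; D is listed later → D.
F and B are both available; F is listed later → F.
Next only B has its prerequisites met → B.
A needed B, now all done → A.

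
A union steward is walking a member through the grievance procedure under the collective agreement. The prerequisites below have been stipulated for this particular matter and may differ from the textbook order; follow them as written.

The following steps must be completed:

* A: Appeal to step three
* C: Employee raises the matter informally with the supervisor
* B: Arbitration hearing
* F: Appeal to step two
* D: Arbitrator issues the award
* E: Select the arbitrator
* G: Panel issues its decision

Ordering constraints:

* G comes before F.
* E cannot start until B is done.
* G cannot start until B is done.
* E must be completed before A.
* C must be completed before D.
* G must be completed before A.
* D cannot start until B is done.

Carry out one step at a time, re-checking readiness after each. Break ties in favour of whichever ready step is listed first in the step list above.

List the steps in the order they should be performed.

Nothing is required for C and B. C is listed earlier → C first.
B is the only step now ready → B.
Ready: D, E and G. D is listed earlier → D.
Ready: E and G. E is listed earlier → E.
G needed B, now all done → G.
Ready: A and F. A is listed earlier → A.
F needed G, now all done → F.

C → B → D → E → G → A → F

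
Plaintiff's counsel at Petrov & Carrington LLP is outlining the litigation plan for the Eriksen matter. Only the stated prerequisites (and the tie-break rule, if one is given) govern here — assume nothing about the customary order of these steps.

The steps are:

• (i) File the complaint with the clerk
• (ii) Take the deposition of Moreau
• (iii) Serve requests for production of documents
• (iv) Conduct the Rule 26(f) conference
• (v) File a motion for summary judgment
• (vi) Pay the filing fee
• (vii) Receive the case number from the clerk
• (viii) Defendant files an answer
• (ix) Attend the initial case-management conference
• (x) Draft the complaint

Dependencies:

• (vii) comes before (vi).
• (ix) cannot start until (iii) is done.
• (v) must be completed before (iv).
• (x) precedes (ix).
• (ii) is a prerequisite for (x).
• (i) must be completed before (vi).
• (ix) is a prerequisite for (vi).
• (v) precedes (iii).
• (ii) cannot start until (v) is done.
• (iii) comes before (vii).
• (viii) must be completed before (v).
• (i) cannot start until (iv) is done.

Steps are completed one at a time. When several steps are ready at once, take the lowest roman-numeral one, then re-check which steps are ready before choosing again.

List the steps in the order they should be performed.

(viii) (v) (ii) (iii) (iv) (i) (vii) (x) (ix) (vi)

Only (viii) has no prerequisites, so it is first.
That leaves (v) as the only ready step → (v).
Now (ii), (iii) and (iv) have their prerequisites met. (ii) has the earlier label, so (ii) next.
Now (iii), (iv) and (x) have their prerequisites met. (iii) has the earlier label, so (iii) next.
Now (iv), (vii) and (x) have their prerequisites met. (iv) has the earlier label, so (iv) next.
(i), (vii) and (x) are all available; (i) has the earlier label → (i).
(vii) and (x) are both available; (vii) has the earlier label → (vii).
That leaves (x) as the only ready step → (x).
(ix) needed (iii) and (x), now all done → (ix).
Next only (vi) has its prerequisites met → (vi).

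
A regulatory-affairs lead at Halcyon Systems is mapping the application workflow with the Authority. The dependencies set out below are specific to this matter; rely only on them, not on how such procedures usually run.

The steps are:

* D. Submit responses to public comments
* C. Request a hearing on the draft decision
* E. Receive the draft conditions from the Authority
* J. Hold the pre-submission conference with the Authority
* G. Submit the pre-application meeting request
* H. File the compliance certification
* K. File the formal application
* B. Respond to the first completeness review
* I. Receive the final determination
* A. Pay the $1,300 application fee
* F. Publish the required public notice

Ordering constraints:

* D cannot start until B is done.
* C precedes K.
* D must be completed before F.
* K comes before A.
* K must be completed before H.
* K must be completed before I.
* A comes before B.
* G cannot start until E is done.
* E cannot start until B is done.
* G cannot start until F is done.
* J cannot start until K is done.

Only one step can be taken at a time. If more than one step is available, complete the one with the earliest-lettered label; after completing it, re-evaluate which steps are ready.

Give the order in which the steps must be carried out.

C is the only step with nothing outstanding, so it goes first.
That leaves K as the only ready step → K.
A, H, I and J are all available; A has the earlier label → A.
B, H, I and J are all available; B has the earlier label → B.
Now D, E, H, I and J have their prerequisites met. D has the earlier label, so D next.
F now also ready, so the ready set is {E, F, H, I, J}; E has the earlier label → E.
Now F, H, I and J have their prerequisites met. F has the earlier label, so F next.
G now also ready, so the ready set is {G, H, I, J}; G has the earlier label → G.
Ready: H, I and J. H has the earlier label → H.
I and J are both available; I has the earlier label → I.
Next only J has its prerequisites met → J.

C, K, A, B, D, E, F, G, H, I, J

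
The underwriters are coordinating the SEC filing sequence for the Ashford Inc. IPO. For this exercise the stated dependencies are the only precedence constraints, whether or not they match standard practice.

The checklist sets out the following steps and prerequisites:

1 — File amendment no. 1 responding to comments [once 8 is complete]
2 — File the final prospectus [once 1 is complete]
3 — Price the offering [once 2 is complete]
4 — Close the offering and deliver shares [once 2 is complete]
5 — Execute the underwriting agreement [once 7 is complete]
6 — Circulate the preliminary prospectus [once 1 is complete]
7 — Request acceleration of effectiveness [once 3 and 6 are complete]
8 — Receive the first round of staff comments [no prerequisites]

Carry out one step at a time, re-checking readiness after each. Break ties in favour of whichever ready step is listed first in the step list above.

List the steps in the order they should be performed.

8, 1, 2, 3, 4, 6, 7, 5

8 has no prerequisites → 8 first.
Next only 1 has its prerequisites met → 1.
Now 2 and 6 have their prerequisites met. 2 is listed earlier, so 2 next.
Ready: 3, 4 and 6. 3 is listed earlier → 3.
Ready: 4 and 6. 4 is listed earlier → 4.
6 is the only step now ready → 6.
Next only 7 has its prerequisites met → 7.
That leaves 5 as the only ready step → 5.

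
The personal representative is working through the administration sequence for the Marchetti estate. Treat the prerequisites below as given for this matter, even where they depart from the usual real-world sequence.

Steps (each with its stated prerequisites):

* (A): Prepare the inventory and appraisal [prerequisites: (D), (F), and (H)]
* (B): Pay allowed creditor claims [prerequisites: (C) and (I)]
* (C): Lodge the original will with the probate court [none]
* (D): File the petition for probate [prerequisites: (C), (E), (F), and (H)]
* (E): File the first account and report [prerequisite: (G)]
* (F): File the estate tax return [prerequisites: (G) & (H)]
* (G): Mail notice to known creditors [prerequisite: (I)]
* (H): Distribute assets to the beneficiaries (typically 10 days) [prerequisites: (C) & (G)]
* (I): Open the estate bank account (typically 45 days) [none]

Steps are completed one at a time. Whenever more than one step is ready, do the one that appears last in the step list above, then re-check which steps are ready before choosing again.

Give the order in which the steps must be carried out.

(I), (G), (E), (C), (H), (F), (D), (B), (A)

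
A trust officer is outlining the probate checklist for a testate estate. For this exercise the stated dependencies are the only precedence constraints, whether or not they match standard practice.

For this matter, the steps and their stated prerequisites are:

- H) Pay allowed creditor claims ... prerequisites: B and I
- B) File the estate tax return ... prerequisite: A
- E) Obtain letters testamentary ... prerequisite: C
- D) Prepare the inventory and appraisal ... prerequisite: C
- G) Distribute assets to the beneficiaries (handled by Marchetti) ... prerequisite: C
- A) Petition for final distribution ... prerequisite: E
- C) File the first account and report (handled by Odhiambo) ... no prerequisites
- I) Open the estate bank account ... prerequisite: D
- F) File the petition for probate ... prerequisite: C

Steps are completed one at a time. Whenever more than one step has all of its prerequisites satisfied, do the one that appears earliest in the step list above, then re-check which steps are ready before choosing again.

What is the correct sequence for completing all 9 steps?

C, E, D, G, A, B, I, H, F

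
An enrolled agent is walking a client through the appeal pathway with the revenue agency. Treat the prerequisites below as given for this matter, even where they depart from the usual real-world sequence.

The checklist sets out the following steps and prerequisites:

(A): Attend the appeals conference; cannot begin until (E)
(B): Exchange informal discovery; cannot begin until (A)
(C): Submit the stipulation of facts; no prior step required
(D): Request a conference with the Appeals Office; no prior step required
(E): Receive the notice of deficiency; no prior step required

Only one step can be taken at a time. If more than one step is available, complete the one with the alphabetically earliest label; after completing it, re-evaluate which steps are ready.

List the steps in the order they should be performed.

(C), (D) and (E) have no prerequisites; (C) has the earlier label, so (C) is first.
Ready: (D) and (E). (D) has the earlier label → (D).
Next only (E) has its prerequisites met → (E).
Next only (A) has its prerequisites met → (A).
(B) needed (A), now all done → (B).

(C) → (D) → (E) → (A) → (B)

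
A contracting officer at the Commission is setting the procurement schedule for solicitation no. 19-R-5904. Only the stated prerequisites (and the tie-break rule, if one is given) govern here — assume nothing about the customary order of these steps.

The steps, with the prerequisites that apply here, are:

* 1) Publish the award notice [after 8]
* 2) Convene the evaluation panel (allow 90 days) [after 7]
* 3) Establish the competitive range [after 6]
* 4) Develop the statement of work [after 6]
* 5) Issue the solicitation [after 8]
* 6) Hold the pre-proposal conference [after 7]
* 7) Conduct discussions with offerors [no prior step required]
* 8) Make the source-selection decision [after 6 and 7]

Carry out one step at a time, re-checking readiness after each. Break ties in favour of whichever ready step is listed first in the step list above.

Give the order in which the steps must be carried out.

Only 7 has no prerequisites, so it is first.
Ready: 2 and 6. 2 is listed earlier → 2.
6 is the only step now ready → 6.
3, 4 and 8 are all available; 3 is listed earlier → 3.
Ready: 4 and 8. 4 is listed earlier → 4.
Next only 8 has its prerequisites met → 8.
Now 1 and 5 have their prerequisites met. 1 is listed earlier, so 1 next.
5 is the only step now ready → 5.

7 → 2 → 6 → 3 → 4 → 8 → 1 → 5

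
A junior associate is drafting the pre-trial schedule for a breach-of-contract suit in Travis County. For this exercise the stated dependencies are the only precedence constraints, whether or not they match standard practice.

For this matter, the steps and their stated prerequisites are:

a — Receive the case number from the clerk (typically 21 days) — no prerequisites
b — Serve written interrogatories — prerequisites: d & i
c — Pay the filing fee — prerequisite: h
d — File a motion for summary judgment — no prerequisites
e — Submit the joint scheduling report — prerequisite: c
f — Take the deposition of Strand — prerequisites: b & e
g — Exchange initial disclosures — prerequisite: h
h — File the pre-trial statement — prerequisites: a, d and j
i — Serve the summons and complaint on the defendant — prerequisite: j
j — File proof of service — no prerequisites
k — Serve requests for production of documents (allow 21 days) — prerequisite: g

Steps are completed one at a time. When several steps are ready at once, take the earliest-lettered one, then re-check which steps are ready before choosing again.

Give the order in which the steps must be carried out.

a, d and j have no prerequisites; a has the earlier label, so a is first.
Now d and j have their prerequisites met. d has the earlier label, so d next.
Next only j has its prerequisites met → j.
Ready: h and i. h has the earlier label → h.
Ready: c, g and i. c has the earlier label → c.
e, g and i are all available; e has the earlier label → e.
Ready: g and i. g has the earlier label → g.
i and k are both available; i has the earlier label → i.
Now b and k have their prerequisites met. b has the earlier label, so b next.
Ready: f and k. f has the earlier label → f.
k needed g, now all done → k.

a, d, j, h, c, e, g, i, b, f, k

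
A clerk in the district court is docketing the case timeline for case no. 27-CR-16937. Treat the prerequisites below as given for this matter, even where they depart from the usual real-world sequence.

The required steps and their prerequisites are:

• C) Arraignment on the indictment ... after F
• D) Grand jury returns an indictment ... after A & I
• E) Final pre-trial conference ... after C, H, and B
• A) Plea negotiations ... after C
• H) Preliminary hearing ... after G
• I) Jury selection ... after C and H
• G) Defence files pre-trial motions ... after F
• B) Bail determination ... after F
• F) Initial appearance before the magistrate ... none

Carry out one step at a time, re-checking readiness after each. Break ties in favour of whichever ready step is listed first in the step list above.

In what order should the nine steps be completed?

F is the only step with nothing outstanding, so it goes first.
C, G and B are all available; C is listed earlier → C.
A, G and B are all available; A is listed earlier → A.
Now G and B have their prerequisites met. G is listed earlier, so G next.
H now also ready, so the ready set is {H, B}; H is listed earlier → H.
I now also ready, so the ready set is {I, B}; I is listed earlier → I.
Ready: D and B. D is listed earlier → D.
That leaves B as the only ready step → B.
E is the only step now ready → E.

F C A G H I D B E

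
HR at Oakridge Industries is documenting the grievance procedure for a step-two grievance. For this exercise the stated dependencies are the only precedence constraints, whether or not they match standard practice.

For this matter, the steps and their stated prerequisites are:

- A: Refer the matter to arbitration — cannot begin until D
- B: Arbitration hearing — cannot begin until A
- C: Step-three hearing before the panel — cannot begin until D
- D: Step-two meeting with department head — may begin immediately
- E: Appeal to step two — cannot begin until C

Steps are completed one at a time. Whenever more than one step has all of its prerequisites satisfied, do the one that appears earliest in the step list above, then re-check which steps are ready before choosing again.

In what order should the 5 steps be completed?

D, A, B, C, E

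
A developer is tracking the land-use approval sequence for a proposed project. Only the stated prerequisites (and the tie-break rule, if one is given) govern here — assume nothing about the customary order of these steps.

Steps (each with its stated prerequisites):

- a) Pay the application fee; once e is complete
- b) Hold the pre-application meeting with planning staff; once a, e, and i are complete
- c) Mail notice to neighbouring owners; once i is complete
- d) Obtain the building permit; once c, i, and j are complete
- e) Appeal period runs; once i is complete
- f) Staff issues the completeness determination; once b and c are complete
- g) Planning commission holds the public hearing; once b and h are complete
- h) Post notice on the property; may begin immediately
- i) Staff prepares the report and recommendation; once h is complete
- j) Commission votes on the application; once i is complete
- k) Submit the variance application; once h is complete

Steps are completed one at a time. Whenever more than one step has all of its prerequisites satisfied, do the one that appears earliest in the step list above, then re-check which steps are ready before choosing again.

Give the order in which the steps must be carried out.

h is the only step with nothing outstanding, so it goes first.
Ready: i and k. i is listed earlier → i.
c, e and j now also ready, so the ready set is {c, e, j, k}; c is listed earlier → c.
Ready: e, j and k. e is listed earlier → e.
Ready: a, j and k. a is listed earlier → a.
b now also ready, so the ready set is {b, j, k}; b is listed earlier → b.
f and g now also ready, so the ready set is {f, g, j, k}; f is listed earlier → f.
g, j and k are all available; g is listed earlier → g.
Now j and k have their prerequisites met. j is listed earlier, so j next.
d and k are both available; d is listed earlier → d.
k needed h, now all done → k.

h, i, c, e, a, b, f, g, j, d, k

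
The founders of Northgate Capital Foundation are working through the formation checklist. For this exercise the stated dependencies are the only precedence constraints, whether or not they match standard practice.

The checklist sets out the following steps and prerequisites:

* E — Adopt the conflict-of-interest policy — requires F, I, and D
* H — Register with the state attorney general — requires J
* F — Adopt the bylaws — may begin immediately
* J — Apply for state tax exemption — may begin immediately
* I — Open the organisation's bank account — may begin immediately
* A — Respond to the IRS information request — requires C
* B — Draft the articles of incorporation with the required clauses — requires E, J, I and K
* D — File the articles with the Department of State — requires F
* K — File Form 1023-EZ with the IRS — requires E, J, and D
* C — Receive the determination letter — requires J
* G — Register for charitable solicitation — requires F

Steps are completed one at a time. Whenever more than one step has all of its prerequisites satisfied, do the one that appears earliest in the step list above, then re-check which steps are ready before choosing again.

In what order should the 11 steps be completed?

F, J, H, I, D, E, K, B, C, A, G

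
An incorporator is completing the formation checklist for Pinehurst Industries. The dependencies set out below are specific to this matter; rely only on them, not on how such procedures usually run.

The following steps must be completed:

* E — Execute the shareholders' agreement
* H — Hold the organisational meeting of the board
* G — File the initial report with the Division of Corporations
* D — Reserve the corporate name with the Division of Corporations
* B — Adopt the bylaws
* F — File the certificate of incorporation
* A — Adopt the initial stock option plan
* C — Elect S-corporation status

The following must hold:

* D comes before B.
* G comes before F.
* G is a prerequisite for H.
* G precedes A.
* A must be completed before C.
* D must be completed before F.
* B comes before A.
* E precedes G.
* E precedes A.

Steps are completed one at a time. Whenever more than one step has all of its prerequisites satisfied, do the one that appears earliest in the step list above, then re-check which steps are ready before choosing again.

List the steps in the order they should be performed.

Nothing is required for E and D. E is listed earlier → E first.
Now G and D have their prerequisites met. G is listed earlier, so G next.
H now also ready, so the ready set is {H, D}; H is listed earlier → H.
D is the only step now ready → D.
B and F are both available; B is listed earlier → B.
A now also ready, so the ready set is {F, A}; F is listed earlier → F.
A needed E, G and B, now all done → A.
C is the only step now ready → C.

E G H D B F A C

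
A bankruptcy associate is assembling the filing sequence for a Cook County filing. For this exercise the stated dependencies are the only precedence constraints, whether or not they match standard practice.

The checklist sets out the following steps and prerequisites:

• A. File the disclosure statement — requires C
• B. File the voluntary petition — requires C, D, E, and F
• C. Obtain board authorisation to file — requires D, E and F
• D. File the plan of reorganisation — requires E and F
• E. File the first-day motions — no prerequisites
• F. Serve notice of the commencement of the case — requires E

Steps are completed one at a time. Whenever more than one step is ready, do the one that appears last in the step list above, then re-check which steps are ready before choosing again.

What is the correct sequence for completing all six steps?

E is the only step with nothing outstanding, so it goes first.
Next only F has its prerequisites met → F.
D needed F and E, now all done → D.
C needed F, E and D, now all done → C.
Now B and A have their prerequisites met. B is listed later, so B next.
A is the only step now ready → A.

E → F → D → C → B → A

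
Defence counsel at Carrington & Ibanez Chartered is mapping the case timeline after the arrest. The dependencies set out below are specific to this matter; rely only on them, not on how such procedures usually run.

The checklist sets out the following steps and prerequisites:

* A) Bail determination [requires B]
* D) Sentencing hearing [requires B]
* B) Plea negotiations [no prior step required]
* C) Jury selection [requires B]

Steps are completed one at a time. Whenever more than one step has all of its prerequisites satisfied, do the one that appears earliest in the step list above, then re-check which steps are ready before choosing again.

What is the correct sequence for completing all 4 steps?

B, A, D, C

B has no prerequisites → B first.
Ready: A, D and C. A is listed earlier → A.
D and C are both available; D is listed earlier → D.
Next only C has its prerequisites met → C.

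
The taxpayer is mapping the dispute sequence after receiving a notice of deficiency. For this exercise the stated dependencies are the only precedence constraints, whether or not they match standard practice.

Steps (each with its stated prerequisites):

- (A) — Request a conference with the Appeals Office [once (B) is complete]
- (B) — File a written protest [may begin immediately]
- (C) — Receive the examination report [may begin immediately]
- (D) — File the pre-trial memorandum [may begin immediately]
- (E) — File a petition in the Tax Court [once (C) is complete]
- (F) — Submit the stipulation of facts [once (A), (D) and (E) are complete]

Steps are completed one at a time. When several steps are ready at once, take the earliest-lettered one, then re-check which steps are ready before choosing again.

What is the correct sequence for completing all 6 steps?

(B), (A), (C), (D), (E), (F)

Nothing is required for (B), (C) and (D). (B) has the earlier label → (B) first.
Ready: (A), (C) and (D). (A) has the earlier label → (A).
Ready: (C) and (D). (C) has the earlier label → (C).
(E) now also ready, so the ready set is {(D), (E)}; (D) has the earlier label → (D).
(E) needed (C), now all done → (E).
That leaves (F) as the only ready step → (F).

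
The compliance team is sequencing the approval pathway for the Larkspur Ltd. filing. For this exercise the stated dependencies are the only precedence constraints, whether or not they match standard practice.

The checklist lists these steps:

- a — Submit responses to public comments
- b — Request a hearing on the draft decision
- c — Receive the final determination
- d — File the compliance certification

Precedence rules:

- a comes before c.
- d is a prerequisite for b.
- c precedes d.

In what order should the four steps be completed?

a c d b

a has no prerequisites → a first.
c needed a, now all done → c.
d needed c, now all done → d.
b is the only step now ready → b.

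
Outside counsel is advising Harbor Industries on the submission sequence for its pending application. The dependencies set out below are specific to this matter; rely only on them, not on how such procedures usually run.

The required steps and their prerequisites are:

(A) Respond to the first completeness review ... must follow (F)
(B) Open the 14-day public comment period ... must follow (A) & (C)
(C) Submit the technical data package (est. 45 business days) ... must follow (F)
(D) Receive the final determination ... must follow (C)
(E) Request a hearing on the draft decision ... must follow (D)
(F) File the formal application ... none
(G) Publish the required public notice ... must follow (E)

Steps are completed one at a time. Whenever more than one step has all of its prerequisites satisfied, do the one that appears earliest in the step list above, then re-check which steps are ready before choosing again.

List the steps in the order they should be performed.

(F) has no prerequisites → (F) first.
Now (A) and (C) have their prerequisites met. (A) is listed earlier, so (A) next.
(C) is the only step now ready → (C).
(B) and (D) are both available; (B) is listed earlier → (B).
(D) needed (C), now all done → (D).
Next only (E) has its prerequisites met → (E).
Next only (G) has its prerequisites met → (G).

(F) (A) (C) (B) (D) (E) (G)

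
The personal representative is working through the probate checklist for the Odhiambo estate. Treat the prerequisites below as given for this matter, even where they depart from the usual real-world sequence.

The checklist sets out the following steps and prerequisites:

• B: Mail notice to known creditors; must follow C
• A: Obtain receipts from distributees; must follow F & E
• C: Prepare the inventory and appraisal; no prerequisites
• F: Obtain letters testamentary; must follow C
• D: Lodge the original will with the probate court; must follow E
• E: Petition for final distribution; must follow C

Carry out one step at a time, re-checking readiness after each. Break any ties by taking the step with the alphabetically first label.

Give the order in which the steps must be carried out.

Only C has no prerequisites, so it is first.
Ready: B, E and F. B has the earlier label → B.
E and F are both available; E has the earlier label → E.
D now also ready, so the ready set is {D, F}; D has the earlier label → D.
F needed C, now all done → F.
A needed E and F, now all done → A.

C, B, E, D, F, A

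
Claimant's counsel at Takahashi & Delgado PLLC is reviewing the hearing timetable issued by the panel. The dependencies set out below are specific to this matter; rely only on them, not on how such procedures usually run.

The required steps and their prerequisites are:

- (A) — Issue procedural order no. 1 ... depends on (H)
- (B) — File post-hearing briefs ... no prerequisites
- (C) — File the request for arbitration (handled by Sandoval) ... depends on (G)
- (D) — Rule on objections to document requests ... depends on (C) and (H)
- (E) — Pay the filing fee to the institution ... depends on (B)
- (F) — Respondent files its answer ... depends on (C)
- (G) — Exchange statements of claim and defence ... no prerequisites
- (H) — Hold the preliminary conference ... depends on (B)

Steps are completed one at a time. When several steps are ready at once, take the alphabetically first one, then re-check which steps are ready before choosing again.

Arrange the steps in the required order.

(B), (E), (G), (C), (F), (H), (A), (D)

Nothing is required for (B) and (G). (B) has the earlier label → (B) first.
(E) and (H) now also ready, so the ready set is {(E), (G), (H)}; (E) has the earlier label → (E).
(G) and (H) are both available; (G) has the earlier label → (G).
(C) and (H) are both available; (C) has the earlier label → (C).
(F) now also ready, so the ready set is {(F), (H)}; (F) has the earlier label → (F).
(H) needed (B), now all done → (H).
(A) and (D) are both available; (A) has the earlier label → (A).
(D) is the only step now ready → (D).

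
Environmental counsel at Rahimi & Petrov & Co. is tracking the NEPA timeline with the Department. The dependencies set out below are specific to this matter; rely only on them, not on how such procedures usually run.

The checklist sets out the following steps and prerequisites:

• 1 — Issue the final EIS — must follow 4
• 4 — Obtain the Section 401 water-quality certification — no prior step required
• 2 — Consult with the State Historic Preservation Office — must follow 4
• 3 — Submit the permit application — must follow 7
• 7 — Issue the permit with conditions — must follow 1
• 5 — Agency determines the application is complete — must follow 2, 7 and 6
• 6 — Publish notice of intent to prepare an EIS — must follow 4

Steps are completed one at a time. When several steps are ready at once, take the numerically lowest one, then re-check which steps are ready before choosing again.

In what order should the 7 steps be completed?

4, 1, 2, 6, 7, 3, 5

4 has no prerequisites → 4 first.
Now 1, 2 and 6 have their prerequisites met. 1 has the earlier label, so 1 next.
Ready: 2, 6 and 7. 2 has the earlier label → 2.
Ready: 6 and 7. 6 has the earlier label → 6.
7 needed 1, now all done → 7.
Now 3 and 5 have their prerequisites met. 3 has the earlier label, so 3 next.
5 needed 2, 6 and 7, now all done → 5.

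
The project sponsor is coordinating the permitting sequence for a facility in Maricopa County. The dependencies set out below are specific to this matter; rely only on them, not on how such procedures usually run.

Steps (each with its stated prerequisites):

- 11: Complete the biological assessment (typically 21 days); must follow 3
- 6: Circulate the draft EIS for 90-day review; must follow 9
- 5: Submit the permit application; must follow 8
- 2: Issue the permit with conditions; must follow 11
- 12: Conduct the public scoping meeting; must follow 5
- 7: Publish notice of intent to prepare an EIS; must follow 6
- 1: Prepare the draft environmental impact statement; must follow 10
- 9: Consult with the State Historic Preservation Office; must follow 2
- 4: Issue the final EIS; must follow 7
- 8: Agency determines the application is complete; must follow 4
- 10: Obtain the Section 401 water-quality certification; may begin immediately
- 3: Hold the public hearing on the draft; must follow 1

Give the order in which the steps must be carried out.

10 → 1 → 3 → 11 → 2 → 9 → 6 → 7 → 4 → 8 → 5 → 12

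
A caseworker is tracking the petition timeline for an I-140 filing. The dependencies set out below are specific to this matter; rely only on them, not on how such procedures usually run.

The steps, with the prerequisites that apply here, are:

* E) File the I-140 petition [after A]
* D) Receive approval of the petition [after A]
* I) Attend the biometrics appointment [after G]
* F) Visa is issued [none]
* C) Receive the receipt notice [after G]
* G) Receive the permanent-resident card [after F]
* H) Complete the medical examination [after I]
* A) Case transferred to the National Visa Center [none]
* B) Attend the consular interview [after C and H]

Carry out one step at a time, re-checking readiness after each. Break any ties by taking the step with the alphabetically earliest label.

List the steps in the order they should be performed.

A and F have no prerequisites; A has the earlier label, so A is first.
D and E now also ready, so the ready set is {D, E, F}; D has the earlier label → D.
Now E and F have their prerequisites met. E has the earlier label, so E next.
That leaves F as the only ready step → F.
G needed F, now all done → G.
Ready: C and I. C has the earlier label → C.
I is the only step now ready → I.
That leaves H as the only ready step → H.
B is the only step now ready → B.

A, D, E, F, G, C, I, H, B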